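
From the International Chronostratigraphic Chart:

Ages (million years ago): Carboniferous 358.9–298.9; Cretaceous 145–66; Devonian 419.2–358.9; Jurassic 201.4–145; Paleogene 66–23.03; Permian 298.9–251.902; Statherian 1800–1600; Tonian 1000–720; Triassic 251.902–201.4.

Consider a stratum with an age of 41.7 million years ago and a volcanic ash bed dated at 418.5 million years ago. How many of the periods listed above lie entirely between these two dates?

5

418.5 Ma sits inside the Devonian (419.2–358.9) and 41.7 Ma inside the Paleogene (66–23.03); neither of those is wholly between the two dates.
The listed periods lying completely between them are Carboniferous, Permian, Triassic, Jurassic, Cretaceous — 5 in all.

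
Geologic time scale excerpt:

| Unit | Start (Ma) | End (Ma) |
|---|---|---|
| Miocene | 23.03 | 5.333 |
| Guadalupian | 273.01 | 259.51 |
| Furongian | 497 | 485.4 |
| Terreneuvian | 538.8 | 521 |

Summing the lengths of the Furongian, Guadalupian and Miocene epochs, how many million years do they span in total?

Duration is start − end for each: (497 − 485.4) + (273.01 − 259.51) + (23.03 − 5.333).
That is 11.6 + 13.5 + 17.697, which totals 42.797 million years.

42.797 million years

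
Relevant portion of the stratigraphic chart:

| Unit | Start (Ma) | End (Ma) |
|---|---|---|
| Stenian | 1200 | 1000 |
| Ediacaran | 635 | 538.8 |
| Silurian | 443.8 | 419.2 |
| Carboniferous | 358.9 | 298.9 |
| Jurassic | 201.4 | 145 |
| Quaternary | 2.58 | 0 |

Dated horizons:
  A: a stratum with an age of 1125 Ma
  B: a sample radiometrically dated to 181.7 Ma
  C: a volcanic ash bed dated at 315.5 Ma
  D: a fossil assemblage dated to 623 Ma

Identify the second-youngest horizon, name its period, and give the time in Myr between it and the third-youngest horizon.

Sorted youngest-first by Ma: B (181.7), C (315.5), D (623), A (1125).
The second youngest is C at 315.5 Ma, which lies in 358.9–298.9 Ma: the Carboniferous.
The third youngest is D at 623 Ma; separation = |315.5 − 623| = 307.5 Myr.

C, in the Carboniferous; 307.5 million years to D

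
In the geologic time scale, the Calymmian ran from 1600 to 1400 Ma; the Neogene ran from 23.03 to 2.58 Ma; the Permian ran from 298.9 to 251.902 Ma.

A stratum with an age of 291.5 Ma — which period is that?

Permian

291.5 Ma lies between 298.9 and 251.902 Ma, so it falls in the Permian.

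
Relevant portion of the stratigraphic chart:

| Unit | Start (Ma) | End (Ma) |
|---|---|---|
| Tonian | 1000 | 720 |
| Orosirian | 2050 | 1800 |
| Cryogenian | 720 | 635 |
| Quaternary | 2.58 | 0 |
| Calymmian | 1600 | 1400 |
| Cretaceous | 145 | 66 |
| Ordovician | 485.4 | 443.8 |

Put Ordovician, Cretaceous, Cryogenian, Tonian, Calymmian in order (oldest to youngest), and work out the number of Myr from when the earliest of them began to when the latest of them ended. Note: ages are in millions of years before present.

Calymmian, Tonian, Cryogenian, Ordovician, Cretaceous; total span 1534 Myr

Start ages (Ma): Calymmian 1600, Tonian 1000, Cryogenian 720, Ordovician 485.4, Cretaceous 145.
Ordered oldest to youngest: Calymmian, Tonian, Cryogenian, Ordovician, Cretaceous.
Span = 1600 − 66 = 1534 Myr.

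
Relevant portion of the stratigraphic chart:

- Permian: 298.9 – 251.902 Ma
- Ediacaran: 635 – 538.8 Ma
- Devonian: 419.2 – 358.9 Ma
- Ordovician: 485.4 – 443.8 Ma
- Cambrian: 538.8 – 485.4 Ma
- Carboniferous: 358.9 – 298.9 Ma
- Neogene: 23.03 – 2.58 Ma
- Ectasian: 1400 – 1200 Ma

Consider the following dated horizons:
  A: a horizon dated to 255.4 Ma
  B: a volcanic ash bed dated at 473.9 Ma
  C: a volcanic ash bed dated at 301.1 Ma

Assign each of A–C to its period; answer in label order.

A: 255.4 Ma lies in 298.9–251.902 Ma, so Permian.
B: 473.9 Ma lies in 485.4–443.8 Ma, so Ordovician.
C: 301.1 Ma lies in 358.9–298.9 Ma, so Carboniferous.

A — Permian; B — Ordovician; C — Carboniferous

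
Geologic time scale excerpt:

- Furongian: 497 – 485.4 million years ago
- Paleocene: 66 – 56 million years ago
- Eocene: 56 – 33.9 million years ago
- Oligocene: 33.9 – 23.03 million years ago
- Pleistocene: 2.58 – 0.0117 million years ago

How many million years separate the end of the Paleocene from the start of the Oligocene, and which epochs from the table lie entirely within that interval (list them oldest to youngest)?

22.1 million years; Eocene

End of Paleocene = 56 Ma; start of Oligocene = 33.9 Ma.
Gap = 56 − 33.9 = 22.1 Myr.
Epochs wholly inside 56–33.9 Ma: Eocene (56–33.9).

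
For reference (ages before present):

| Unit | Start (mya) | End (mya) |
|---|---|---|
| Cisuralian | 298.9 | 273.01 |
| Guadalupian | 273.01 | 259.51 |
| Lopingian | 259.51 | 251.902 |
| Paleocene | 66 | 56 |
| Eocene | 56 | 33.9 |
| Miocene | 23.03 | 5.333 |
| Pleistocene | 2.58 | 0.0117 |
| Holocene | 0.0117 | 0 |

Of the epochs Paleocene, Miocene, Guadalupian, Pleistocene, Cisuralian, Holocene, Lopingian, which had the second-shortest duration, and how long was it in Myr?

Pleistocene, 2.5683 million years

Start − end for each: Paleocene 66 − 56 = 10; Miocene 23.03 − 5.333 = 17.697; Guadalupian 273.01 − 259.51 = 13.5; Pleistocene 2.58 − 0.0117 = 2.5683; Cisuralian 298.9 − 273.01 = 25.89; Holocene 0.0117 − 0 = 0.0117; Lopingian 259.51 − 251.902 = 7.608.
Ranking these from shortest: Holocene < Pleistocene < Lopingian < Paleocene < Guadalupian < Miocene < Cisuralian.
Position 2 in that ranking is Pleistocene, which lasted 2.5683 Myr.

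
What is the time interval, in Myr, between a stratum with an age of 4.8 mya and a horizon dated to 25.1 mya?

25.1 − 4.8 = 20.3 million years.

20.3 million years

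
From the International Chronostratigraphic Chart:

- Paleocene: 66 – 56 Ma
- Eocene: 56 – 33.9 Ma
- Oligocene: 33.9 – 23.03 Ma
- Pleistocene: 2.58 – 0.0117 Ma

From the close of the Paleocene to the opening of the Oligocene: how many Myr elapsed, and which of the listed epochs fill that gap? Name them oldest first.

22.1 million years; Eocene

End of Paleocene = 56 Ma; start of Oligocene = 33.9 Ma.
Gap = 56 − 33.9 = 22.1 Myr.
Epochs wholly inside 56–33.9 Ma: Eocene (56–33.9).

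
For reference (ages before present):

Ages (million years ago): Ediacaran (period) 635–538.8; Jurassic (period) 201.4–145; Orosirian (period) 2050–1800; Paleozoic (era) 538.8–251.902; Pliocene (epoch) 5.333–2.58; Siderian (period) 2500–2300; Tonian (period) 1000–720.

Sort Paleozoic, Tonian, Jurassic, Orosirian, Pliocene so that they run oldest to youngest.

The oldest of these is Orosirian (starts 2050 Ma) and the youngest is Pliocene (ends 2.58 Ma).
In between, by decreasing start age: Tonian (1000), Paleozoic (538.8), Jurassic (201.4).

Orosirian, Tonian, Paleozoic, Jurassic, Pliocene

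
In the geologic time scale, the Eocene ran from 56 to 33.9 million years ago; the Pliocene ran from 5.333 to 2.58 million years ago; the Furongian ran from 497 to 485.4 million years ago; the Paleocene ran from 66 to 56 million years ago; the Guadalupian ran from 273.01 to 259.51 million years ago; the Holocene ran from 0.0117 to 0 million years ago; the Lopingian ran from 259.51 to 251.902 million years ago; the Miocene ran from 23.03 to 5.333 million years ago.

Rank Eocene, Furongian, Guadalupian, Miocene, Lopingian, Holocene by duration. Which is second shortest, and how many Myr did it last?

Lopingian, 7.608 million years

Durations: Eocene 22.1; Furongian 11.6; Guadalupian 13.5; Miocene 17.697; Lopingian 7.608; Holocene 0.0117 Myr.
Sorted shortest-first: Holocene (0.0117), Lopingian (7.608), Furongian (11.6), Guadalupian (13.5), Miocene (17.697), Eocene (22.1).
The second shortest is Lopingian at 7.608 Myr.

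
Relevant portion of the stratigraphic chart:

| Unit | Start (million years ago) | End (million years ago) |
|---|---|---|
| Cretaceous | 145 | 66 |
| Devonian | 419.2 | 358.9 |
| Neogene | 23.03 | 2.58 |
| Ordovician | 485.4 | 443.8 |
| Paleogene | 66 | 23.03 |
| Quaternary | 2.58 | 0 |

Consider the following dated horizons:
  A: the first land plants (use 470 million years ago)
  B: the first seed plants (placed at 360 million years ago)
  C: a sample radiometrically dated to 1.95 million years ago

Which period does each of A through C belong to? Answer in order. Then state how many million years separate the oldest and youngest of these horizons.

Match each age against the start–end ranges in the excerpt: A = 470 Ma → Ordovician (485.4–443.8); B = 360 Ma → Devonian (419.2–358.9); C = 1.95 Ma → Quaternary (2.58–0).
The largest age is 470 Ma and the smallest is 1.95 Ma; their difference is 468.05 Myr.

A — Ordovician; B — Devonian; C — Quaternary; span 468.05 million years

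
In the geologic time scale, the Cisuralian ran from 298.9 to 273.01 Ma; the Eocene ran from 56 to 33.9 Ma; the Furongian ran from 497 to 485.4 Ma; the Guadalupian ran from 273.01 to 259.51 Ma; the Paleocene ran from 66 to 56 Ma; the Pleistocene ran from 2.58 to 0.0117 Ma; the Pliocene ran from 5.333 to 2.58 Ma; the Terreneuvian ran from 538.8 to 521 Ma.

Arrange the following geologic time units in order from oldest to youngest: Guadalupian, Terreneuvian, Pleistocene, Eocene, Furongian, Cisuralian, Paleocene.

Terreneuvian → Furongian → Cisuralian → Guadalupian → Paleocene → Eocene → Pleistocene

The oldest of these is Terreneuvian (starts 538.8 Ma) and the youngest is Pleistocene (ends 0.0117 Ma).
In between, by decreasing start age: Furongian (497), Cisuralian (298.9), Guadalupian (273.01), Paleocene (66), Eocene (56).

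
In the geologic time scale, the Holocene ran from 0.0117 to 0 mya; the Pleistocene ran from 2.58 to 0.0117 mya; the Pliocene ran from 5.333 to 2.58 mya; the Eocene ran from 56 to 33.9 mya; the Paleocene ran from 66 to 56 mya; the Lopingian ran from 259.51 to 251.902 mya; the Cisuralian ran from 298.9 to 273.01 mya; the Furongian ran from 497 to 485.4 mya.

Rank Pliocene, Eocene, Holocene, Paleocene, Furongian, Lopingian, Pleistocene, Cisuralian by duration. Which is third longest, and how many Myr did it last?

Durations: Pliocene 2.753; Eocene 22.1; Holocene 0.0117; Paleocene 10; Furongian 11.6; Lopingian 7.608; Pleistocene 2.5683; Cisuralian 25.89 Myr.
Sorted longest-first: Cisuralian (25.89), Eocene (22.1), Furongian (11.6), Paleocene (10), Lopingian (7.608), Pliocene (2.753), Pleistocene (2.5683), Holocene (0.0117).
The third longest is Furongian at 11.6 Myr.

Furongian, 11.6 million years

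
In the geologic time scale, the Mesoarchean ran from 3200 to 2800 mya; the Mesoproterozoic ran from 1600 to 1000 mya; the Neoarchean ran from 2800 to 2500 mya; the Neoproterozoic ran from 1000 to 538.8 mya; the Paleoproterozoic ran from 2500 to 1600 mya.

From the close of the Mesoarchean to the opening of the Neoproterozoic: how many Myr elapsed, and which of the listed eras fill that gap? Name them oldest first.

End of Mesoarchean = 2800 Ma; start of Neoproterozoic = 1000 Ma.
Gap = 2800 − 1000 = 1800 Myr.
Eras wholly inside 2800–1000 Ma: Neoarchean (2800–2500), Paleoproterozoic (2500–1600), Mesoproterozoic (1600–1000).

1800 million years; Neoarchean, Paleoproterozoic, Mesoproterozoic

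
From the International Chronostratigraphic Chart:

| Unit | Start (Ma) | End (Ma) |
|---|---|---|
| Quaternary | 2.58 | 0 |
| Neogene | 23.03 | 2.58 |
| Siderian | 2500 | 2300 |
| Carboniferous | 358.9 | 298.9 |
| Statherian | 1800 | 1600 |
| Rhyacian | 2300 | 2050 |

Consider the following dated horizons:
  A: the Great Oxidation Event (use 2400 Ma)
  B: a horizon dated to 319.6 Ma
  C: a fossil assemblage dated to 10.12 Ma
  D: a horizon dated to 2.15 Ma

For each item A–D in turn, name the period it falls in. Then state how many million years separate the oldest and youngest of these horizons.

A — Siderian; B — Carboniferous; C — Neogene; D — Quaternary; span 2397.85 million years

A: 2400 Ma lies in 2500–2300 Ma, so Siderian.
B: 319.6 Ma lies in 358.9–298.9 Ma, so Carboniferous.
C: 10.12 Ma lies in 23.03–2.58 Ma, so Neogene.
D: 2.15 Ma lies in 2.58–0 Ma, so Quaternary.
Oldest = 2400 Ma, youngest = 2.15 Ma → span 2397.85 Myr.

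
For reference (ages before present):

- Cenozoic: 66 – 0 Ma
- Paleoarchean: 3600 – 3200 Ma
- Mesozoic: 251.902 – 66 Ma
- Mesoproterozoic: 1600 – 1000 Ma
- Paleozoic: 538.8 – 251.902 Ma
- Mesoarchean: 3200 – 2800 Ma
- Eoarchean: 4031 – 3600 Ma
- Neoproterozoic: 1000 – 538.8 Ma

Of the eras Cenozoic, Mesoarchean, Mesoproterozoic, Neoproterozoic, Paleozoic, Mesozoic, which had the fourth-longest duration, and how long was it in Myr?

Paleozoic, 286.898 million years

Start − end for each: Cenozoic 66 − 0 = 66; Mesoarchean 3200 − 2800 = 400; Mesoproterozoic 1600 − 1000 = 600; Neoproterozoic 1000 − 538.8 = 461.2; Paleozoic 538.8 − 251.902 = 286.898; Mesozoic 251.902 − 66 = 185.902.
Ranking these from longest: Mesoproterozoic > Neoproterozoic > Mesoarchean > Paleozoic > Mesozoic > Cenozoic.
Position 4 in that ranking is Paleozoic, which lasted 286.898 Myr.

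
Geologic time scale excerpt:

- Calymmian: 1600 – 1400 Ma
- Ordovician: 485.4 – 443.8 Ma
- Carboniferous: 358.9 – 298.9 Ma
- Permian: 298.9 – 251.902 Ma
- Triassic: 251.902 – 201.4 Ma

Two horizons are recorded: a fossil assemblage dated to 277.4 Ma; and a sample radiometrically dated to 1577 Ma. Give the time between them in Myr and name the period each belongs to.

Elapsed time: 1577 − 277.4 = 1299.6 Myr.
277.4 Ma lies within 298.9–251.902 Ma: Permian.
1577 Ma lies within 1600–1400 Ma: Calymmian.

1299.6 million years apart; the first in the Permian, the second in the Calymmian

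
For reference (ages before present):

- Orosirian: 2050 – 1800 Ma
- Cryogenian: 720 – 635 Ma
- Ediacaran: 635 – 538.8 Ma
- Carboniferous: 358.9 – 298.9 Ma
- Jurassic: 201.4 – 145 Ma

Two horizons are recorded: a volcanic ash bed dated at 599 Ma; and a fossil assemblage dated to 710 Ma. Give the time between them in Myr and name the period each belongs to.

Elapsed time: 710 − 599 = 111 Myr.
599 Ma lies within 635–538.8 Ma: Ediacaran.
710 Ma lies within 720–635 Ma: Cryogenian.

111 million years apart; the first in the Ediacaran, the second in the Cryogenian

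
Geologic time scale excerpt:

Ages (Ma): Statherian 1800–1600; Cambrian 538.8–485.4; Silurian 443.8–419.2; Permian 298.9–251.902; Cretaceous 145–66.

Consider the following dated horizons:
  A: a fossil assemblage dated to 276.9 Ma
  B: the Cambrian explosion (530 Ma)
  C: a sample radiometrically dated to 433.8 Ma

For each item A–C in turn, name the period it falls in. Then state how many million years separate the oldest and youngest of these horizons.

A — Permian; B — Cambrian; C — Silurian; span 253.1 million years

Match each age against the start–end ranges in the excerpt: A = 276.9 Ma → Permian (298.9–251.902); B = 530 Ma → Cambrian (538.8–485.4); C = 433.8 Ma → Silurian (443.8–419.2).
The largest age is 530 Ma and the smallest is 276.9 Ma; their difference is 253.1 Myr.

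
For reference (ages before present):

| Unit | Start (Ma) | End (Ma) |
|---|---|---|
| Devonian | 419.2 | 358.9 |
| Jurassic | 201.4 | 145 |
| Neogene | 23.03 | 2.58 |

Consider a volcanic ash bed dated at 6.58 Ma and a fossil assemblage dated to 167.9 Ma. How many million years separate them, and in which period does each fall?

Elapsed time: 167.9 − 6.58 = 161.32 Myr.
6.58 Ma lies within 23.03–2.58 Ma: Neogene.
167.9 Ma lies within 201.4–145 Ma: Jurassic.

161.32 million years apart; the first in the Neogene, the second in the Jurassic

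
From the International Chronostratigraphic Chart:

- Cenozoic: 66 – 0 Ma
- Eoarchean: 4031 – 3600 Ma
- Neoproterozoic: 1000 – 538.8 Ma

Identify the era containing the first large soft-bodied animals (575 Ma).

Neoproterozoic

575 Ma lies between 1000 and 538.8 Ma, so it falls in the Neoproterozoic.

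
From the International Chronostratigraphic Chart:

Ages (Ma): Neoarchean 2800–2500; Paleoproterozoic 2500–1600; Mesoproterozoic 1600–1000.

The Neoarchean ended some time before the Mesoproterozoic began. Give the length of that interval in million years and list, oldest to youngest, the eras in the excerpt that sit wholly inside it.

The Neoarchean closes at 2500 Ma and the Mesoproterozoic opens at 1600 Ma, so the interval is 2500 − 1600 = 900 Myr.
An era fits inside if it starts at or after 2500 Ma and ends at or before 1600 Ma; oldest first that gives Paleoproterozoic.

900 million years; Paleoproterozoic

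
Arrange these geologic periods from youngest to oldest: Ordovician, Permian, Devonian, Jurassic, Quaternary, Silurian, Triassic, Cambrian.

Quaternary, then Jurassic, then Triassic, then Permian, then Devonian, then Silurian, then Ordovician, then Cambrian

Group by era (each group listed oldest first) — Paleozoic: Cambrian, Ordovician, Silurian, Devonian, Permian; Mesozoic: Triassic, Jurassic; Cenozoic: Quaternary. The eras run Paleozoic → Mesozoic → Cenozoic. Concatenating the groups in that era order and then reversing gives youngest to oldest.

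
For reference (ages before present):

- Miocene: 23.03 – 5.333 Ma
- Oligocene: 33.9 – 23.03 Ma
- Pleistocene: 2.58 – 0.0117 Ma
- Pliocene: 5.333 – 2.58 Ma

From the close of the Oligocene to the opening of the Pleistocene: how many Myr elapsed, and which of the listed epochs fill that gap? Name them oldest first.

The Oligocene closes at 23.03 Ma and the Pleistocene opens at 2.58 Ma, so the interval is 23.03 − 2.58 = 20.45 Myr.
An epoch fits inside if it starts at or after 23.03 Ma and ends at or before 2.58 Ma; oldest first that gives Miocene, Pliocene.

20.45 million years; Miocene, Pliocene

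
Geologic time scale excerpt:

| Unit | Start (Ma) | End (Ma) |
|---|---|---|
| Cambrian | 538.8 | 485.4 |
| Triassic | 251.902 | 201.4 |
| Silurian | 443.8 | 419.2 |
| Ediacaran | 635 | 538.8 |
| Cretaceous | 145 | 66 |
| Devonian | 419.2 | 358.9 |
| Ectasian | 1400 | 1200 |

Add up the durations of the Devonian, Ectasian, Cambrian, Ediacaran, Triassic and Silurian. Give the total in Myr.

Duration is start − end for each: (419.2 − 358.9) + (1400 − 1200) + (538.8 − 485.4) + (635 − 538.8) + (251.902 − 201.4) + (443.8 − 419.2).
That is 60.3 + 200 + 53.4 + 96.2 + 50.502 + 24.6, which totals 485.002 million years.

485.002 million years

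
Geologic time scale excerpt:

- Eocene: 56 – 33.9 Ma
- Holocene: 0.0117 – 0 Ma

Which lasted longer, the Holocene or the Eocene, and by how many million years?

Eocene, by 22.0883 million years

Holocene: 0.0117 − 0 = 0.0117 Myr.
Eocene: 56 − 33.9 = 22.1 Myr.
Difference: 22.1 − 0.0117 = 22.0883 Myr, so the Eocene was longer.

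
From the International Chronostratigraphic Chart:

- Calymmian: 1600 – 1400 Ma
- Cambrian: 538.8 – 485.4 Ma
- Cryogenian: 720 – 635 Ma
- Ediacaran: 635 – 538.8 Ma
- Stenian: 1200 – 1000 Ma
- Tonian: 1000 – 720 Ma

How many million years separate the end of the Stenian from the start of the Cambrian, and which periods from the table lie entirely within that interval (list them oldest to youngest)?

End of Stenian = 1000 Ma; start of Cambrian = 538.8 Ma.
Gap = 1000 − 538.8 = 461.2 Myr.
Periods wholly inside 1000–538.8 Ma: Tonian (1000–720), Cryogenian (720–635), Ediacaran (635–538.8).

461.2 million years; Tonian, Cryogenian, Ediacaran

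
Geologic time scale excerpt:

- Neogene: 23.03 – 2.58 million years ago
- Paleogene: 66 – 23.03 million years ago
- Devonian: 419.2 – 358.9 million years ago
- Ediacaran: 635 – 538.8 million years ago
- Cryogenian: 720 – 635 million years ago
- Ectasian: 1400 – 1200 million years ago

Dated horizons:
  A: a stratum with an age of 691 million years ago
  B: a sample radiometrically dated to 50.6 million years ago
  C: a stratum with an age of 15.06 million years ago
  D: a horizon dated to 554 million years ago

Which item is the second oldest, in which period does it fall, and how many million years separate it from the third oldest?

D, in the Ediacaran; 503.4 million years to B

Larger Ma means older, so oldest first: A 691 > D 554 > B 50.6 > C 15.06.
Counting 2 along gives D (554 Ma); the excerpt puts that inside the Ediacaran, 635–538.8 Ma.
Next in line is B (50.6 Ma), and 554 − 50.6 = 503.4 Myr.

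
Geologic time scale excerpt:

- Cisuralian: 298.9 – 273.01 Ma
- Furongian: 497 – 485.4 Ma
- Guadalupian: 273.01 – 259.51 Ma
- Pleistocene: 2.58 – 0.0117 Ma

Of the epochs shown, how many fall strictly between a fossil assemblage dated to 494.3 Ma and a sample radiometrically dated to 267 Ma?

1

494.3 Ma sits inside the Furongian (497–485.4) and 267 Ma inside the Guadalupian (273.01–259.51); neither of those is wholly between the two dates.
The listed epochs lying completely between them are Cisuralian — 1 in all.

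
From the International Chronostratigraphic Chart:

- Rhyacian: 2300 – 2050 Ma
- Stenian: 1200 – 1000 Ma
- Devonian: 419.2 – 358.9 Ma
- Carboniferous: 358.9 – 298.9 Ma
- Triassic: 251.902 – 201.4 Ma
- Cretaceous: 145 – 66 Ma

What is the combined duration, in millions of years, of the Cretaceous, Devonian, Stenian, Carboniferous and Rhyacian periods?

Duration is start − end for each: (145 − 66) + (419.2 − 358.9) + (1200 − 1000) + (358.9 − 298.9) + (2300 − 2050).
That is 79 + 60.3 + 200 + 60 + 250, which totals 649.3 million years.

649.3 million years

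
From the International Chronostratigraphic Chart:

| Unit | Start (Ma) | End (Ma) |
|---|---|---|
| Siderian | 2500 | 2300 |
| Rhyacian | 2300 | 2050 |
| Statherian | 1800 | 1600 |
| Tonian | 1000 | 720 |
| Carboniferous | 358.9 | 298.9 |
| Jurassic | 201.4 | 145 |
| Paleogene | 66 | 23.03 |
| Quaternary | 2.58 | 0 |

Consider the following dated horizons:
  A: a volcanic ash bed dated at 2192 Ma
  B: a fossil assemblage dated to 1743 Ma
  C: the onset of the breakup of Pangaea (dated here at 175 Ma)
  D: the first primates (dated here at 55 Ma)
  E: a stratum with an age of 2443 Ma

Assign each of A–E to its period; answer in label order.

A — Rhyacian; B — Statherian; C — Jurassic; D — Paleogene; E — Siderian

A: 2192 Ma lies in 2300–2050 Ma, so Rhyacian.
B: 1743 Ma lies in 1800–1600 Ma, so Statherian.
C: 175 Ma lies in 201.4–145 Ma, so Jurassic.
D: 55 Ma lies in 66–23.03 Ma, so Paleogene.
E: 2443 Ma lies in 2500–2300 Ma, so Siderian.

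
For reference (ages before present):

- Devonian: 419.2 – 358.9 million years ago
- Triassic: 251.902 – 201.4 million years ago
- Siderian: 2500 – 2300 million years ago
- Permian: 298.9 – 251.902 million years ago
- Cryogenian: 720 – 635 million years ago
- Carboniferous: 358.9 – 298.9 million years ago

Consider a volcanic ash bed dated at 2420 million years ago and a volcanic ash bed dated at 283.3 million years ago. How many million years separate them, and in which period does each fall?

Elapsed time: 2420 − 283.3 = 2136.7 Myr.
2420 Ma lies within 2500–2300 Ma: Siderian.
283.3 Ma lies within 298.9–251.902 Ma: Permian.

2136.7 million years apart; the first in the Siderian, the second in the Permian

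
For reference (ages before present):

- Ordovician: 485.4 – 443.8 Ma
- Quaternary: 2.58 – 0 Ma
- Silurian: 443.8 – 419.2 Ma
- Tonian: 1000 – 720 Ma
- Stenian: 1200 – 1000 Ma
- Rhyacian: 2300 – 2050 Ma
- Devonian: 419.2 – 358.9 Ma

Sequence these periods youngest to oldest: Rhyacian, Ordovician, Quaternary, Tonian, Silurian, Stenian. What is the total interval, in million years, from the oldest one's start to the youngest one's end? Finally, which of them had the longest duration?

From the excerpt: Rhyacian 2300–2050; Ordovician 485.4–443.8; Quaternary 2.58–0; Tonian 1000–720; Silurian 443.8–419.2; Stenian 1200–1000 (Ma).
Larger Ma is earlier, so the oldest is Rhyacian and the youngest is Quaternary; youngest to oldest: Quaternary, Silurian, Ordovician, Tonian, Stenian, Rhyacian.
Oldest start 2300 minus youngest end 0 gives 2300 Myr overall.
Individual lengths (start − end): Silurian 24.6; Stenian 200; Ordovician 41.6; Tonian 280; Quaternary 2.58; Rhyacian 250. The largest is Tonian at 280 Myr.

Quaternary, Silurian, Ordovician, Tonian, Stenian, Rhyacian; total span 2300 Myr; longest is Tonian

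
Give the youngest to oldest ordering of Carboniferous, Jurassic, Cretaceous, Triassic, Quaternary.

Quaternary, Cretaceous, Jurassic, Triassic, Carboniferous

Group by era (each group listed oldest first) — Paleozoic: Carboniferous; Mesozoic: Triassic, Jurassic, Cretaceous; Cenozoic: Quaternary. The eras run Paleozoic → Mesozoic → Cenozoic. Concatenating the groups in that era order and then reversing gives youngest to oldest.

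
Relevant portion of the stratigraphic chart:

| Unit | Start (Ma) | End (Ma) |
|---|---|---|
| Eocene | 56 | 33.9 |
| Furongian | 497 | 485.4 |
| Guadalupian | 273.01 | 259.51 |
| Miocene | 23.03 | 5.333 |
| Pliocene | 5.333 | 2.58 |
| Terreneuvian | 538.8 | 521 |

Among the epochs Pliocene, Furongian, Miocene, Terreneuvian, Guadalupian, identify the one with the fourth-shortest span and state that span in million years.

Durations: Pliocene 2.753; Furongian 11.6; Miocene 17.697; Terreneuvian 17.8; Guadalupian 13.5 Myr.
Sorted shortest-first: Pliocene (2.753), Furongian (11.6), Guadalupian (13.5), Miocene (17.697), Terreneuvian (17.8).
The fourth shortest is Miocene at 17.697 Myr.

Miocene, 17.697 million years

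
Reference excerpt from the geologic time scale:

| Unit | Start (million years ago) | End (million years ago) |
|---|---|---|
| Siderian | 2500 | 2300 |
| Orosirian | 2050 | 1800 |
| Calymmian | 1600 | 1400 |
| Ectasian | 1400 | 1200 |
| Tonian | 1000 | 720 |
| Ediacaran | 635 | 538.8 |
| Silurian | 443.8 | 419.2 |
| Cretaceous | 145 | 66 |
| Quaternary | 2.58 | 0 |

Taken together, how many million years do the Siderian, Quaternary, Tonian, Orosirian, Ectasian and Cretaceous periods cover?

1011.58 million years

Duration is start − end for each: (2500 − 2300) + (2.58 − 0) + (1000 − 720) + (2050 − 1800) + (1400 − 1200) + (145 − 66).
That is 200 + 2.58 + 280 + 250 + 200 + 79, which totals 1011.58 million years.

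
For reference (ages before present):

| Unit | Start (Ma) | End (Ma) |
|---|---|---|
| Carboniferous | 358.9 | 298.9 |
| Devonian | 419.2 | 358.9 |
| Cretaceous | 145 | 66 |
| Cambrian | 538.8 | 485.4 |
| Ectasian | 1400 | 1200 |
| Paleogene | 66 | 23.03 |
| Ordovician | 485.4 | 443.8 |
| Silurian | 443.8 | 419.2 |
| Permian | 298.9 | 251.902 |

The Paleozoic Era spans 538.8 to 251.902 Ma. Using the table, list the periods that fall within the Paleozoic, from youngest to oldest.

Periods with both bounds inside 538.8–251.902 Ma: Permian (298.9–251.902), Carboniferous (358.9–298.9), Devonian (419.2–358.9), Silurian (443.8–419.2), Ordovician (485.4–443.8), Cambrian (538.8–485.4).

Permian, Carboniferous, Devonian, Silurian, Ordovician, Cambrian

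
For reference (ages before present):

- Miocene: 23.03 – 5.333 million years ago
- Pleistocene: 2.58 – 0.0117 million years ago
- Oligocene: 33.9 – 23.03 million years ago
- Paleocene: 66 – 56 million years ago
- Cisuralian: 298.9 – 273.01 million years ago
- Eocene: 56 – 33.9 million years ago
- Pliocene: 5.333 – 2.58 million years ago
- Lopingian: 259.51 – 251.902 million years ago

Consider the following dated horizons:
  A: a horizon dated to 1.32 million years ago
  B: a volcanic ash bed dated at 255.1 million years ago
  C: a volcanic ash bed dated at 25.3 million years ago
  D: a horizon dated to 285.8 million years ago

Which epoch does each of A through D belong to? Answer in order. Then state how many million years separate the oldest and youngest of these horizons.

A — Pleistocene; B — Lopingian; C — Oligocene; D — Cisuralian; span 284.48 million years

A: 1.32 Ma lies in 2.58–0.0117 Ma, so Pleistocene.
B: 255.1 Ma lies in 259.51–251.902 Ma, so Lopingian.
C: 25.3 Ma lies in 33.9–23.03 Ma, so Oligocene.
D: 285.8 Ma lies in 298.9–273.01 Ma, so Cisuralian.
Oldest = 285.8 Ma, youngest = 1.32 Ma → span 284.48 Myr.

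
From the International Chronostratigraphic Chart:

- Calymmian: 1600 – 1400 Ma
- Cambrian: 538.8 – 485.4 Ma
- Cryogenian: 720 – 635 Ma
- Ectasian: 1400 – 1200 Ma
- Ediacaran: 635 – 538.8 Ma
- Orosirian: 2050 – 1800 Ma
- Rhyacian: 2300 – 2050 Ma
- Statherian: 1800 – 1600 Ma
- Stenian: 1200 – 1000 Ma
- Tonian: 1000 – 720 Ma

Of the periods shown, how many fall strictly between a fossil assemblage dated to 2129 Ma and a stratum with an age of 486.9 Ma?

8

2129 Ma sits inside the Rhyacian (2300–2050) and 486.9 Ma inside the Cambrian (538.8–485.4); neither of those is wholly between the two dates.
The listed periods lying completely between them are Orosirian, Statherian, Calymmian, Ectasian, Stenian, Tonian, Cryogenian, Ediacaran — 8 in all.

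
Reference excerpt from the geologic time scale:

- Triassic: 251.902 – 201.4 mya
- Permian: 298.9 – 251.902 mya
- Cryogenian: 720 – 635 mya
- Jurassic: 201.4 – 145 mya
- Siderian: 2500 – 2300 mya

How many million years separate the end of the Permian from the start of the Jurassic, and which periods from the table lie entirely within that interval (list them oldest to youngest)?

The Permian closes at 251.902 Ma and the Jurassic opens at 201.4 Ma, so the interval is 251.902 − 201.4 = 50.502 Myr.
A period fits inside if it starts at or after 251.902 Ma and ends at or before 201.4 Ma; oldest first that gives Triassic.

50.502 million years; Triassic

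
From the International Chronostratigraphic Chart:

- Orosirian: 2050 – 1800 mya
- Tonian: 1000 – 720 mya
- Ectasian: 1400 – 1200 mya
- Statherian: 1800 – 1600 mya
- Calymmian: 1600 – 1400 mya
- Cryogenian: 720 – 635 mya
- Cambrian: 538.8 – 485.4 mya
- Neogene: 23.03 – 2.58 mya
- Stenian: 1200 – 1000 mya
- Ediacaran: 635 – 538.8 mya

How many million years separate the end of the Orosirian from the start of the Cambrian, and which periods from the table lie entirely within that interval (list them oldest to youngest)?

1261.2 million years; Statherian, Calymmian, Ectasian, Stenian, Tonian, Cryogenian, Ediacaran

End of Orosirian = 1800 Ma; start of Cambrian = 538.8 Ma.
Gap = 1800 − 538.8 = 1261.2 Myr.
Periods wholly inside 1800–538.8 Ma: Statherian (1800–1600), Calymmian (1600–1400), Ectasian (1400–1200), Stenian (1200–1000), Tonian (1000–720), Cryogenian (720–635), Ediacaran (635–538.8).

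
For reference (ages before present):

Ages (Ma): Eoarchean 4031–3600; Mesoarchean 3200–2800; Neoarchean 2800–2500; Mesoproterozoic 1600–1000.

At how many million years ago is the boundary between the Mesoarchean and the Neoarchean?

The Mesoarchean ends and the Neoarchean begins at 2800 Ma.

2800 Ma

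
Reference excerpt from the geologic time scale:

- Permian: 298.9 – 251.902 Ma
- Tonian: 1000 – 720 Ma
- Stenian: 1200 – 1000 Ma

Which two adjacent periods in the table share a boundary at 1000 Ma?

Stenian and Tonian

The Stenian ends at 1000 Ma and the Tonian begins at 1000 Ma, so they share that boundary.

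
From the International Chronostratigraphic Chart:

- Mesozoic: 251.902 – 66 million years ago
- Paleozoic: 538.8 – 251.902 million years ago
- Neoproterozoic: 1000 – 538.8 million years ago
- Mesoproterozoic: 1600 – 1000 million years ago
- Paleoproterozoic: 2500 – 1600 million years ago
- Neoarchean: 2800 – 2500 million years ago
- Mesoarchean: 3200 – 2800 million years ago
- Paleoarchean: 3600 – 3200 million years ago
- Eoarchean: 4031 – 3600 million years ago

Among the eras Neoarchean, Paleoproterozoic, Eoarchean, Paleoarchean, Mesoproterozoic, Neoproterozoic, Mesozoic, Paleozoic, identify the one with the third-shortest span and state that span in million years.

Neoarchean, 300 million years

Durations: Neoarchean 300; Paleoproterozoic 900; Eoarchean 431; Paleoarchean 400; Mesoproterozoic 600; Neoproterozoic 461.2; Mesozoic 185.902; Paleozoic 286.898 Myr.
Sorted shortest-first: Mesozoic (185.902), Paleozoic (286.898), Neoarchean (300), Paleoarchean (400), Eoarchean (431), Neoproterozoic (461.2), Mesoproterozoic (600), Paleoproterozoic (900).
The third shortest is Neoarchean at 300 Myr.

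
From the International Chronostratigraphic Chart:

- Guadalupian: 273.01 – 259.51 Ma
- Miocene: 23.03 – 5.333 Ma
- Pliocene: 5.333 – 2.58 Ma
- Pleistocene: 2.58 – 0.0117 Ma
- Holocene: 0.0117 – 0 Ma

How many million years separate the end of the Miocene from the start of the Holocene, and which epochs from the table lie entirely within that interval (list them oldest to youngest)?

The Miocene closes at 5.333 Ma and the Holocene opens at 0.0117 Ma, so the interval is 5.333 − 0.0117 = 5.3213 Myr.
An epoch fits inside if it starts at or after 5.333 Ma and ends at or before 0.0117 Ma; oldest first that gives Pliocene, Pleistocene.

5.3213 million years; Pliocene, Pleistocene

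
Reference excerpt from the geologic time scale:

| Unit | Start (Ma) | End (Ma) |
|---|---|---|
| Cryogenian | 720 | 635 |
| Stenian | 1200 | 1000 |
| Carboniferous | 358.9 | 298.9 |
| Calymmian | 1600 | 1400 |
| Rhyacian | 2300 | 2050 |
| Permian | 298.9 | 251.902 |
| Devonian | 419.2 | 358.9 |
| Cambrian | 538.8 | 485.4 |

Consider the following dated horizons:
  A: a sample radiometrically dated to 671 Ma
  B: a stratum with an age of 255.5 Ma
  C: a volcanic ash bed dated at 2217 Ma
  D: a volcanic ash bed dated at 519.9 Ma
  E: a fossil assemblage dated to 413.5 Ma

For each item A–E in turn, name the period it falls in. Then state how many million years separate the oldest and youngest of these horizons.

A — Cryogenian; B — Permian; C — Rhyacian; D — Cambrian; E — Devonian; span 1961.5 million years

Match each age against the start–end ranges in the excerpt: A = 671 Ma → Cryogenian (720–635); B = 255.5 Ma → Permian (298.9–251.902); C = 2217 Ma → Rhyacian (2300–2050); D = 519.9 Ma → Cambrian (538.8–485.4); E = 413.5 Ma → Devonian (419.2–358.9).
The largest age is 2217 Ma and the smallest is 255.5 Ma; their difference is 1961.5 Myr.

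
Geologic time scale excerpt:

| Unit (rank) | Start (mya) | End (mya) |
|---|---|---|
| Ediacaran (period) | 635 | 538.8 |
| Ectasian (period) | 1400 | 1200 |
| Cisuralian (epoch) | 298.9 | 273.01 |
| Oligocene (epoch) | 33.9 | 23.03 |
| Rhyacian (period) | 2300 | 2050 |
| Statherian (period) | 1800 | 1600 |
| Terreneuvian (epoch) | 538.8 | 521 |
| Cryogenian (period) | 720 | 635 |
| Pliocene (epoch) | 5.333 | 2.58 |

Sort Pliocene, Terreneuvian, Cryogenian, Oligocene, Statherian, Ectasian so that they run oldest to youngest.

Read off each span (Ma): Pliocene 5.333–2.58; Terreneuvian 538.8–521; Cryogenian 720–635; Oligocene 33.9–23.03; Statherian 1800–1600; Ectasian 1400–1200.
Larger Ma is older, so oldest→youngest is Statherian, Ectasian, Cryogenian, Terreneuvian, Oligocene, Pliocene.

Statherian → Ectasian → Cryogenian → Terreneuvian → Oligocene → Pliocene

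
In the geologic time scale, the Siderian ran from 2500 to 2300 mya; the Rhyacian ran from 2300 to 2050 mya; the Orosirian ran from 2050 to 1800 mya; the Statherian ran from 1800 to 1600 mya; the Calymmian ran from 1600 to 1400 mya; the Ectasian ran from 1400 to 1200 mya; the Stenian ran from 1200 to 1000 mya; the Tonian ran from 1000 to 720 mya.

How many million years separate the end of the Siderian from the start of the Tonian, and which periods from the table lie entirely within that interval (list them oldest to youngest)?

The Siderian closes at 2300 Ma and the Tonian opens at 1000 Ma, so the interval is 2300 − 1000 = 1300 Myr.
A period fits inside if it starts at or after 2300 Ma and ends at or before 1000 Ma; oldest first that gives Rhyacian, Orosirian, Statherian, Calymmian, Ectasian, Stenian.

1300 million years; Rhyacian, Orosirian, Statherian, Calymmian, Ectasian, Stenian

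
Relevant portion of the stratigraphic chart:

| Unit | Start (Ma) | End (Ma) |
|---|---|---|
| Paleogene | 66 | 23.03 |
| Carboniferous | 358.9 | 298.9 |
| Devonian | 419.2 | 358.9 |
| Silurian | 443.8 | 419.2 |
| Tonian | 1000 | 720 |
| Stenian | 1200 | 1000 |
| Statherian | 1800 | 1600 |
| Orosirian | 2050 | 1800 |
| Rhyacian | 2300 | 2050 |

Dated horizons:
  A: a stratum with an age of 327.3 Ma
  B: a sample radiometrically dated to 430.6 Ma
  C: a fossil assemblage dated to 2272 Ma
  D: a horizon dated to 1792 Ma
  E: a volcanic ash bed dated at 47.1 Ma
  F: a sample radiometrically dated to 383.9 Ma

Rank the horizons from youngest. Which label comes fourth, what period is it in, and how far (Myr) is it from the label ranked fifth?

B, in the Silurian; 1361.4 million years to D

Smaller Ma means younger, so youngest first: E 47.1 < A 327.3 < F 383.9 < B 430.6 < D 1792 < C 2272.
Counting 4 along gives B (430.6 Ma); the excerpt puts that inside the Silurian, 443.8–419.2 Ma.
Next in line is D (1792 Ma), and 1792 − 430.6 = 1361.4 Myr.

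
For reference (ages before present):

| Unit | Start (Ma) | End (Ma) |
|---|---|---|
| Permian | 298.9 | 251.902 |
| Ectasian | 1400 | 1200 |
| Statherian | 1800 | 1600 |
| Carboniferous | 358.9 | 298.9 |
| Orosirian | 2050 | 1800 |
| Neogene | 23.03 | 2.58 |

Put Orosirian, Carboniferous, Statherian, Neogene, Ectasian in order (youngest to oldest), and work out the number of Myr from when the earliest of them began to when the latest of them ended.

Start ages (Ma): Orosirian 2050, Statherian 1800, Ectasian 1400, Carboniferous 358.9, Neogene 23.03.
Ordered youngest to oldest: Neogene, Carboniferous, Ectasian, Statherian, Orosirian.
Span = 2050 − 2.58 = 2047.42 Myr.

Neogene, Carboniferous, Ectasian, Statherian, Orosirian; total span 2047.42 Myr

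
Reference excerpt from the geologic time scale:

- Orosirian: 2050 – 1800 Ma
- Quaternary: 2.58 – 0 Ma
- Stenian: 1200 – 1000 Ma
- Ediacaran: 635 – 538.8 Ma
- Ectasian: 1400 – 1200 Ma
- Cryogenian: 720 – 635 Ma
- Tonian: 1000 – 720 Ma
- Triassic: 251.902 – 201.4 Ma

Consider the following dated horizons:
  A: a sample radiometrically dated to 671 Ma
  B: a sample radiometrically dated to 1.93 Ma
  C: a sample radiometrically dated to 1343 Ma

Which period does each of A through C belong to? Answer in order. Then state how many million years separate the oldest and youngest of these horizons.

A — Cryogenian; B — Quaternary; C — Ectasian; span 1341.07 million years

A: 671 Ma lies in 720–635 Ma, so Cryogenian.
B: 1.93 Ma lies in 2.58–0 Ma, so Quaternary.
C: 1343 Ma lies in 1400–1200 Ma, so Ectasian.
Oldest = 1343 Ma, youngest = 1.93 Ma → span 1341.07 Myr.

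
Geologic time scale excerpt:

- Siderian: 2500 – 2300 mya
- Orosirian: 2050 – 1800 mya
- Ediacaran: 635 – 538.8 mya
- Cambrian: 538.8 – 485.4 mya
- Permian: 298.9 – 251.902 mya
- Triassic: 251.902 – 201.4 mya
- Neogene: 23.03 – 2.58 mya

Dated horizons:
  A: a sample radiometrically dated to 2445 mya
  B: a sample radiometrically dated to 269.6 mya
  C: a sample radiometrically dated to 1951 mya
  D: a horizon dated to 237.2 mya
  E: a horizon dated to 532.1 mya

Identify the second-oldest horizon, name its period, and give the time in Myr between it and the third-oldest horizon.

Sorted oldest-first by Ma: A (2445), C (1951), E (532.1), B (269.6), D (237.2).
The second oldest is C at 1951 Ma, which lies in 2050–1800 Ma: the Orosirian.
The third oldest is E at 532.1 Ma; separation = |1951 − 532.1| = 1418.9 Myr.

C, in the Orosirian; 1418.9 million years to E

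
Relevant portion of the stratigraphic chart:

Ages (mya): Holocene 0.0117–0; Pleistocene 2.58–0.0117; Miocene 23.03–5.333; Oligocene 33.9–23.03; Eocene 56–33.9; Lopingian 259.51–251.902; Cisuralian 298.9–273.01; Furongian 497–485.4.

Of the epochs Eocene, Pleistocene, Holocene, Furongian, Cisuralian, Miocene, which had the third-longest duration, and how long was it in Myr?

Start − end for each: Eocene 56 − 33.9 = 22.1; Pleistocene 2.58 − 0.0117 = 2.5683; Holocene 0.0117 − 0 = 0.0117; Furongian 497 − 485.4 = 11.6; Cisuralian 298.9 − 273.01 = 25.89; Miocene 23.03 − 5.333 = 17.697.
Ranking these from longest: Cisuralian > Eocene > Miocene > Furongian > Pleistocene > Holocene.
Position 3 in that ranking is Miocene, which lasted 17.697 Myr.

Miocene, 17.697 million years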